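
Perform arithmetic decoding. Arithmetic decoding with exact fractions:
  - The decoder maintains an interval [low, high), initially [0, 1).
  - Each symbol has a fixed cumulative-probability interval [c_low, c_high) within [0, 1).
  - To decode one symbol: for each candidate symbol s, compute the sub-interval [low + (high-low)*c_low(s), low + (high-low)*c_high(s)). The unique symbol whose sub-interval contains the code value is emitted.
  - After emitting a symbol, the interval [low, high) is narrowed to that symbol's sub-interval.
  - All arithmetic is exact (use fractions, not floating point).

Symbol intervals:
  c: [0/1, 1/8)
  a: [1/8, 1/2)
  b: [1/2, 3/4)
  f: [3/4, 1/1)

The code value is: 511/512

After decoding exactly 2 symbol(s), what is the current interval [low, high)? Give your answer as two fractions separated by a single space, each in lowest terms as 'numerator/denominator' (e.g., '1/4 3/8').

Answer: 15/16 1/1

Derivation:
Step 1: interval [0/1, 1/1), width = 1/1 - 0/1 = 1/1
  'c': [0/1 + 1/1*0/1, 0/1 + 1/1*1/8) = [0/1, 1/8)
  'a': [0/1 + 1/1*1/8, 0/1 + 1/1*1/2) = [1/8, 1/2)
  'b': [0/1 + 1/1*1/2, 0/1 + 1/1*3/4) = [1/2, 3/4)
  'f': [0/1 + 1/1*3/4, 0/1 + 1/1*1/1) = [3/4, 1/1) <- contains code 511/512
  emit 'f', narrow to [3/4, 1/1)
Step 2: interval [3/4, 1/1), width = 1/1 - 3/4 = 1/4
  'c': [3/4 + 1/4*0/1, 3/4 + 1/4*1/8) = [3/4, 25/32)
  'a': [3/4 + 1/4*1/8, 3/4 + 1/4*1/2) = [25/32, 7/8)
  'b': [3/4 + 1/4*1/2, 3/4 + 1/4*3/4) = [7/8, 15/16)
  'f': [3/4 + 1/4*3/4, 3/4 + 1/4*1/1) = [15/16, 1/1) <- contains code 511/512
  emit 'f', narrow to [15/16, 1/1)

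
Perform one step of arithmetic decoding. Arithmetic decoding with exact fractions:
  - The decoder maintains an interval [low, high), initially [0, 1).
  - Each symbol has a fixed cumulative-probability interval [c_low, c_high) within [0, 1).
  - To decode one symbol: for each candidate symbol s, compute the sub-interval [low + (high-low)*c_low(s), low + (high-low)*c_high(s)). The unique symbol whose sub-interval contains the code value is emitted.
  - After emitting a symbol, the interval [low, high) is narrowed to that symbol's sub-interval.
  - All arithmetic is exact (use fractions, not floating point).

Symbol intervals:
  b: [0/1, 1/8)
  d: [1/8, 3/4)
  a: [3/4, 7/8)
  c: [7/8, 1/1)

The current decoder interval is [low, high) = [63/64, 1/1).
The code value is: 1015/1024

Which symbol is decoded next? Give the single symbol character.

Answer: d

Derivation:
Interval width = high − low = 1/1 − 63/64 = 1/64
Scaled code = (code − low) / width = (1015/1024 − 63/64) / 1/64 = 7/16
  b: [0/1, 1/8) 
  d: [1/8, 3/4) ← scaled code falls here ✓
  a: [3/4, 7/8) 
  c: [7/8, 1/1) 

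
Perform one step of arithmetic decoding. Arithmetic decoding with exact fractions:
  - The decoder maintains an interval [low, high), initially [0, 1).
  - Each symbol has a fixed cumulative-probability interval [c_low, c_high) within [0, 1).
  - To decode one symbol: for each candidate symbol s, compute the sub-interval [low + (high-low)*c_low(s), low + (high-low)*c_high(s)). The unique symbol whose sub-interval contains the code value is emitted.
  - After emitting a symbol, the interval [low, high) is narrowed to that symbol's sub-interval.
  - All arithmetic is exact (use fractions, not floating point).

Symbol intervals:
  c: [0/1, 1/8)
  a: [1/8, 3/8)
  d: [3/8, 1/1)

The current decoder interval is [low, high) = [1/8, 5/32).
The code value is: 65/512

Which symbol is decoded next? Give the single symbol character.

Interval width = high − low = 5/32 − 1/8 = 1/32
Scaled code = (code − low) / width = (65/512 − 1/8) / 1/32 = 1/16
  c: [0/1, 1/8) ← scaled code falls here ✓
  a: [1/8, 3/8) 
  d: [3/8, 1/1) 

Answer: c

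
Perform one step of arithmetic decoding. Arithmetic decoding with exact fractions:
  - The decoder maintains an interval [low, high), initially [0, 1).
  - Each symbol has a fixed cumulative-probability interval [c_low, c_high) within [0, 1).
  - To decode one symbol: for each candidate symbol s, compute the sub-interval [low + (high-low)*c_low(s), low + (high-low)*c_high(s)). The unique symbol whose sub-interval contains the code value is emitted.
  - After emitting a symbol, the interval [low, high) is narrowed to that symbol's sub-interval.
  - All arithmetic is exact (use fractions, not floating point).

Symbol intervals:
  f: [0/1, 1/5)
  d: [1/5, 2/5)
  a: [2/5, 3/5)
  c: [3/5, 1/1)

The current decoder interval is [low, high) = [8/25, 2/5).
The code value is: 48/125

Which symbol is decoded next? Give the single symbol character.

Interval width = high − low = 2/5 − 8/25 = 2/25
Scaled code = (code − low) / width = (48/125 − 8/25) / 2/25 = 4/5
  f: [0/1, 1/5) 
  d: [1/5, 2/5) 
  a: [2/5, 3/5) 
  c: [3/5, 1/1) ← scaled code falls here ✓

Answer: c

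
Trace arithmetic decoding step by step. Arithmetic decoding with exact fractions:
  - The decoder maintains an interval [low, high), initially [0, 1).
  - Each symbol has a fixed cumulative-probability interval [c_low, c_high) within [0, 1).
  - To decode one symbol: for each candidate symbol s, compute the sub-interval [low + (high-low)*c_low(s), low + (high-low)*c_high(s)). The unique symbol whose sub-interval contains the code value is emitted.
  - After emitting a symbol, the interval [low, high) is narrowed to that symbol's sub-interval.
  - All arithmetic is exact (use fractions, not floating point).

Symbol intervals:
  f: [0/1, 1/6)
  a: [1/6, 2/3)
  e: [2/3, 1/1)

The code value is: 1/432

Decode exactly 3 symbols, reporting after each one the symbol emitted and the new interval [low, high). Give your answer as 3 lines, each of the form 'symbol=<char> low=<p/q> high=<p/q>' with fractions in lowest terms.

Step 1: interval [0/1, 1/1), width = 1/1 - 0/1 = 1/1
  'f': [0/1 + 1/1*0/1, 0/1 + 1/1*1/6) = [0/1, 1/6) <- contains code 1/432
  'a': [0/1 + 1/1*1/6, 0/1 + 1/1*2/3) = [1/6, 2/3)
  'e': [0/1 + 1/1*2/3, 0/1 + 1/1*1/1) = [2/3, 1/1)
  emit 'f', narrow to [0/1, 1/6)
Step 2: interval [0/1, 1/6), width = 1/6 - 0/1 = 1/6
  'f': [0/1 + 1/6*0/1, 0/1 + 1/6*1/6) = [0/1, 1/36) <- contains code 1/432
  'a': [0/1 + 1/6*1/6, 0/1 + 1/6*2/3) = [1/36, 1/9)
  'e': [0/1 + 1/6*2/3, 0/1 + 1/6*1/1) = [1/9, 1/6)
  emit 'f', narrow to [0/1, 1/36)
Step 3: interval [0/1, 1/36), width = 1/36 - 0/1 = 1/36
  'f': [0/1 + 1/36*0/1, 0/1 + 1/36*1/6) = [0/1, 1/216) <- contains code 1/432
  'a': [0/1 + 1/36*1/6, 0/1 + 1/36*2/3) = [1/216, 1/54)
  'e': [0/1 + 1/36*2/3, 0/1 + 1/36*1/1) = [1/54, 1/36)
  emit 'f', narrow to [0/1, 1/216)

Answer: symbol=f low=0/1 high=1/6
symbol=f low=0/1 high=1/36
symbol=f low=0/1 high=1/216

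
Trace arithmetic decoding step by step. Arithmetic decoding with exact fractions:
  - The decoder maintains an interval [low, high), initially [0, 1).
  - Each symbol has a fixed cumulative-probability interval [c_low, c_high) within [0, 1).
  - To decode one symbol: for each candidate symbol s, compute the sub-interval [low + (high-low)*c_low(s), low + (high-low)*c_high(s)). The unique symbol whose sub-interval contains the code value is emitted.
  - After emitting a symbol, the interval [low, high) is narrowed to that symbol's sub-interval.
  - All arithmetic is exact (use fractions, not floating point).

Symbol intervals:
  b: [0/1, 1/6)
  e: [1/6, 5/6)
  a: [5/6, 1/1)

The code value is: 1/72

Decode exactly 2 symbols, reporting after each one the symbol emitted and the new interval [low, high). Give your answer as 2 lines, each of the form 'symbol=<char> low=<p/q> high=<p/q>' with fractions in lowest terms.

Step 1: interval [0/1, 1/1), width = 1/1 - 0/1 = 1/1
  'b': [0/1 + 1/1*0/1, 0/1 + 1/1*1/6) = [0/1, 1/6) <- contains code 1/72
  'e': [0/1 + 1/1*1/6, 0/1 + 1/1*5/6) = [1/6, 5/6)
  'a': [0/1 + 1/1*5/6, 0/1 + 1/1*1/1) = [5/6, 1/1)
  emit 'b', narrow to [0/1, 1/6)
Step 2: interval [0/1, 1/6), width = 1/6 - 0/1 = 1/6
  'b': [0/1 + 1/6*0/1, 0/1 + 1/6*1/6) = [0/1, 1/36) <- contains code 1/72
  'e': [0/1 + 1/6*1/6, 0/1 + 1/6*5/6) = [1/36, 5/36)
  'a': [0/1 + 1/6*5/6, 0/1 + 1/6*1/1) = [5/36, 1/6)
  emit 'b', narrow to [0/1, 1/36)

Answer: symbol=b low=0/1 high=1/6
symbol=b low=0/1 high=1/36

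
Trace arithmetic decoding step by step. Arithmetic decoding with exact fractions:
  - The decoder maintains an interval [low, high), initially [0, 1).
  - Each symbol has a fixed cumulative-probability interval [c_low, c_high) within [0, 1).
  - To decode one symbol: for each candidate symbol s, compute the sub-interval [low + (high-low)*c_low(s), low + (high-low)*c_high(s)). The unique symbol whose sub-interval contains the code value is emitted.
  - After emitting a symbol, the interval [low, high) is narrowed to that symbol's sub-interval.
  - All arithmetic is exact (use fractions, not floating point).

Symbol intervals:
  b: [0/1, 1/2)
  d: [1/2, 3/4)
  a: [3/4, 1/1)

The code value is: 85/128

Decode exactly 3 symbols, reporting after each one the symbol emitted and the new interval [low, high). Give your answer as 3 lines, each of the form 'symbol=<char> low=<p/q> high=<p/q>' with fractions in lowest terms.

Step 1: interval [0/1, 1/1), width = 1/1 - 0/1 = 1/1
  'b': [0/1 + 1/1*0/1, 0/1 + 1/1*1/2) = [0/1, 1/2)
  'd': [0/1 + 1/1*1/2, 0/1 + 1/1*3/4) = [1/2, 3/4) <- contains code 85/128
  'a': [0/1 + 1/1*3/4, 0/1 + 1/1*1/1) = [3/4, 1/1)
  emit 'd', narrow to [1/2, 3/4)
Step 2: interval [1/2, 3/4), width = 3/4 - 1/2 = 1/4
  'b': [1/2 + 1/4*0/1, 1/2 + 1/4*1/2) = [1/2, 5/8)
  'd': [1/2 + 1/4*1/2, 1/2 + 1/4*3/4) = [5/8, 11/16) <- contains code 85/128
  'a': [1/2 + 1/4*3/4, 1/2 + 1/4*1/1) = [11/16, 3/4)
  emit 'd', narrow to [5/8, 11/16)
Step 3: interval [5/8, 11/16), width = 11/16 - 5/8 = 1/16
  'b': [5/8 + 1/16*0/1, 5/8 + 1/16*1/2) = [5/8, 21/32)
  'd': [5/8 + 1/16*1/2, 5/8 + 1/16*3/4) = [21/32, 43/64) <- contains code 85/128
  'a': [5/8 + 1/16*3/4, 5/8 + 1/16*1/1) = [43/64, 11/16)
  emit 'd', narrow to [21/32, 43/64)

Answer: symbol=d low=1/2 high=3/4
symbol=d low=5/8 high=11/16
symbol=d low=21/32 high=43/64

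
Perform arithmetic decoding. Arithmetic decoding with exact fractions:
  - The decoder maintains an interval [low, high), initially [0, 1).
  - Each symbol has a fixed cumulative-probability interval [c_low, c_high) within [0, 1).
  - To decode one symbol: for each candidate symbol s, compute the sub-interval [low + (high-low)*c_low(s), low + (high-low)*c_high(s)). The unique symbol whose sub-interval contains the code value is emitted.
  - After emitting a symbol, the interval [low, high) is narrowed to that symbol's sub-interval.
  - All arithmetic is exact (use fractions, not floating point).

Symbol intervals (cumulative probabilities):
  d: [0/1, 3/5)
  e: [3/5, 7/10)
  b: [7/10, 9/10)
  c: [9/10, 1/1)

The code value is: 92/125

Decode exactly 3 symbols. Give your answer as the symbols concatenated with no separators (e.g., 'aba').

Answer: bdd

Derivation:
Step 1: interval [0/1, 1/1), width = 1/1 - 0/1 = 1/1
  'd': [0/1 + 1/1*0/1, 0/1 + 1/1*3/5) = [0/1, 3/5)
  'e': [0/1 + 1/1*3/5, 0/1 + 1/1*7/10) = [3/5, 7/10)
  'b': [0/1 + 1/1*7/10, 0/1 + 1/1*9/10) = [7/10, 9/10) <- contains code 92/125
  'c': [0/1 + 1/1*9/10, 0/1 + 1/1*1/1) = [9/10, 1/1)
  emit 'b', narrow to [7/10, 9/10)
Step 2: interval [7/10, 9/10), width = 9/10 - 7/10 = 1/5
  'd': [7/10 + 1/5*0/1, 7/10 + 1/5*3/5) = [7/10, 41/50) <- contains code 92/125
  'e': [7/10 + 1/5*3/5, 7/10 + 1/5*7/10) = [41/50, 21/25)
  'b': [7/10 + 1/5*7/10, 7/10 + 1/5*9/10) = [21/25, 22/25)
  'c': [7/10 + 1/5*9/10, 7/10 + 1/5*1/1) = [22/25, 9/10)
  emit 'd', narrow to [7/10, 41/50)
Step 3: interval [7/10, 41/50), width = 41/50 - 7/10 = 3/25
  'd': [7/10 + 3/25*0/1, 7/10 + 3/25*3/5) = [7/10, 193/250) <- contains code 92/125
  'e': [7/10 + 3/25*3/5, 7/10 + 3/25*7/10) = [193/250, 98/125)
  'b': [7/10 + 3/25*7/10, 7/10 + 3/25*9/10) = [98/125, 101/125)
  'c': [7/10 + 3/25*9/10, 7/10 + 3/25*1/1) = [101/125, 41/50)
  emit 'd', narrow to [7/10, 193/250)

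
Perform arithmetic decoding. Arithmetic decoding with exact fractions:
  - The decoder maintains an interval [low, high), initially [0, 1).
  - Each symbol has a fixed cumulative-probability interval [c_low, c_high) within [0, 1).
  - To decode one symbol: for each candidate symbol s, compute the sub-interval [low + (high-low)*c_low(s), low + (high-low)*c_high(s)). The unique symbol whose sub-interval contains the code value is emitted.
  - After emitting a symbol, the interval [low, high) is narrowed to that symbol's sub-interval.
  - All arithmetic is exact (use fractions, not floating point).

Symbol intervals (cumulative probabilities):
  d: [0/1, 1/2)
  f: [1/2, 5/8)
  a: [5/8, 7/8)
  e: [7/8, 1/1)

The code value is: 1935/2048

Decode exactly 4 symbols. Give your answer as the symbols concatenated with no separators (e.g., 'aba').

Step 1: interval [0/1, 1/1), width = 1/1 - 0/1 = 1/1
  'd': [0/1 + 1/1*0/1, 0/1 + 1/1*1/2) = [0/1, 1/2)
  'f': [0/1 + 1/1*1/2, 0/1 + 1/1*5/8) = [1/2, 5/8)
  'a': [0/1 + 1/1*5/8, 0/1 + 1/1*7/8) = [5/8, 7/8)
  'e': [0/1 + 1/1*7/8, 0/1 + 1/1*1/1) = [7/8, 1/1) <- contains code 1935/2048
  emit 'e', narrow to [7/8, 1/1)
Step 2: interval [7/8, 1/1), width = 1/1 - 7/8 = 1/8
  'd': [7/8 + 1/8*0/1, 7/8 + 1/8*1/2) = [7/8, 15/16)
  'f': [7/8 + 1/8*1/2, 7/8 + 1/8*5/8) = [15/16, 61/64) <- contains code 1935/2048
  'a': [7/8 + 1/8*5/8, 7/8 + 1/8*7/8) = [61/64, 63/64)
  'e': [7/8 + 1/8*7/8, 7/8 + 1/8*1/1) = [63/64, 1/1)
  emit 'f', narrow to [15/16, 61/64)
Step 3: interval [15/16, 61/64), width = 61/64 - 15/16 = 1/64
  'd': [15/16 + 1/64*0/1, 15/16 + 1/64*1/2) = [15/16, 121/128) <- contains code 1935/2048
  'f': [15/16 + 1/64*1/2, 15/16 + 1/64*5/8) = [121/128, 485/512)
  'a': [15/16 + 1/64*5/8, 15/16 + 1/64*7/8) = [485/512, 487/512)
  'e': [15/16 + 1/64*7/8, 15/16 + 1/64*1/1) = [487/512, 61/64)
  emit 'd', narrow to [15/16, 121/128)
Step 4: interval [15/16, 121/128), width = 121/128 - 15/16 = 1/128
  'd': [15/16 + 1/128*0/1, 15/16 + 1/128*1/2) = [15/16, 241/256)
  'f': [15/16 + 1/128*1/2, 15/16 + 1/128*5/8) = [241/256, 965/1024)
  'a': [15/16 + 1/128*5/8, 15/16 + 1/128*7/8) = [965/1024, 967/1024)
  'e': [15/16 + 1/128*7/8, 15/16 + 1/128*1/1) = [967/1024, 121/128) <- contains code 1935/2048
  emit 'e', narrow to [967/1024, 121/128)

Answer: efde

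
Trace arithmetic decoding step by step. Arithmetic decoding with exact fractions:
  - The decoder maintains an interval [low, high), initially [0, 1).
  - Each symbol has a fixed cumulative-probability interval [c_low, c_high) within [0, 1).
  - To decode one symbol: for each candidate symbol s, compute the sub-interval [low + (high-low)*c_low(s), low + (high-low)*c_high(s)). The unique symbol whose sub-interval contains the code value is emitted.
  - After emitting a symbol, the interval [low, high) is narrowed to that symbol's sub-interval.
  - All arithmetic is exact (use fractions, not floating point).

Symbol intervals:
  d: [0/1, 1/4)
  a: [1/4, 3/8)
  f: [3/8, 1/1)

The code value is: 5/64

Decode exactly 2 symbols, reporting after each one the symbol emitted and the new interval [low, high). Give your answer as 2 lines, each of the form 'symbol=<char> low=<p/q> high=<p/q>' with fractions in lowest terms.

Answer: symbol=d low=0/1 high=1/4
symbol=a low=1/16 high=3/32

Derivation:
Step 1: interval [0/1, 1/1), width = 1/1 - 0/1 = 1/1
  'd': [0/1 + 1/1*0/1, 0/1 + 1/1*1/4) = [0/1, 1/4) <- contains code 5/64
  'a': [0/1 + 1/1*1/4, 0/1 + 1/1*3/8) = [1/4, 3/8)
  'f': [0/1 + 1/1*3/8, 0/1 + 1/1*1/1) = [3/8, 1/1)
  emit 'd', narrow to [0/1, 1/4)
Step 2: interval [0/1, 1/4), width = 1/4 - 0/1 = 1/4
  'd': [0/1 + 1/4*0/1, 0/1 + 1/4*1/4) = [0/1, 1/16)
  'a': [0/1 + 1/4*1/4, 0/1 + 1/4*3/8) = [1/16, 3/32) <- contains code 5/64
  'f': [0/1 + 1/4*3/8, 0/1 + 1/4*1/1) = [3/32, 1/4)
  emit 'a', narrow to [1/16, 3/32)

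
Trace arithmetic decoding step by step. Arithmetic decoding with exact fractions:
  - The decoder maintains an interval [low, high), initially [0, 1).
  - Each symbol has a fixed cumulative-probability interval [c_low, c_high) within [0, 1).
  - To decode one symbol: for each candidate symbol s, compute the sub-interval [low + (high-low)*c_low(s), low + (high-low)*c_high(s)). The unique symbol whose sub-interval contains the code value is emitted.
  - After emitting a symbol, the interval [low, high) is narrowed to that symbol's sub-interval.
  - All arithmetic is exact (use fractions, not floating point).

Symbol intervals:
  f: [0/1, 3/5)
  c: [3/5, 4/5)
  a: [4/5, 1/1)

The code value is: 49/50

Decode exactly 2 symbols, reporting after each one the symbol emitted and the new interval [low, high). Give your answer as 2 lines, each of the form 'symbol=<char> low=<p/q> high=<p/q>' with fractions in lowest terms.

Step 1: interval [0/1, 1/1), width = 1/1 - 0/1 = 1/1
  'f': [0/1 + 1/1*0/1, 0/1 + 1/1*3/5) = [0/1, 3/5)
  'c': [0/1 + 1/1*3/5, 0/1 + 1/1*4/5) = [3/5, 4/5)
  'a': [0/1 + 1/1*4/5, 0/1 + 1/1*1/1) = [4/5, 1/1) <- contains code 49/50
  emit 'a', narrow to [4/5, 1/1)
Step 2: interval [4/5, 1/1), width = 1/1 - 4/5 = 1/5
  'f': [4/5 + 1/5*0/1, 4/5 + 1/5*3/5) = [4/5, 23/25)
  'c': [4/5 + 1/5*3/5, 4/5 + 1/5*4/5) = [23/25, 24/25)
  'a': [4/5 + 1/5*4/5, 4/5 + 1/5*1/1) = [24/25, 1/1) <- contains code 49/50
  emit 'a', narrow to [24/25, 1/1)

Answer: symbol=a low=4/5 high=1/1
symbol=a low=24/25 high=1/1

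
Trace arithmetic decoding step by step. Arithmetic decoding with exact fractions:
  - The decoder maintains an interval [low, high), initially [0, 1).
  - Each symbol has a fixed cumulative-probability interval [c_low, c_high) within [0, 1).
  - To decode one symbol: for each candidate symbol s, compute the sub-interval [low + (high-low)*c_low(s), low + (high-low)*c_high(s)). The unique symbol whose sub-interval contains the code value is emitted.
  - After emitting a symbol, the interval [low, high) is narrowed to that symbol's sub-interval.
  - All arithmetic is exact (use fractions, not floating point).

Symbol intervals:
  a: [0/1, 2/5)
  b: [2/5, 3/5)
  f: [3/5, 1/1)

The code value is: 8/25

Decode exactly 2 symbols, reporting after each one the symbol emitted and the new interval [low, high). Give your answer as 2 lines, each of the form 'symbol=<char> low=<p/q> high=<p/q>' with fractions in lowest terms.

Answer: symbol=a low=0/1 high=2/5
symbol=f low=6/25 high=2/5

Derivation:
Step 1: interval [0/1, 1/1), width = 1/1 - 0/1 = 1/1
  'a': [0/1 + 1/1*0/1, 0/1 + 1/1*2/5) = [0/1, 2/5) <- contains code 8/25
  'b': [0/1 + 1/1*2/5, 0/1 + 1/1*3/5) = [2/5, 3/5)
  'f': [0/1 + 1/1*3/5, 0/1 + 1/1*1/1) = [3/5, 1/1)
  emit 'a', narrow to [0/1, 2/5)
Step 2: interval [0/1, 2/5), width = 2/5 - 0/1 = 2/5
  'a': [0/1 + 2/5*0/1, 0/1 + 2/5*2/5) = [0/1, 4/25)
  'b': [0/1 + 2/5*2/5, 0/1 + 2/5*3/5) = [4/25, 6/25)
  'f': [0/1 + 2/5*3/5, 0/1 + 2/5*1/1) = [6/25, 2/5) <- contains code 8/25
  emit 'f', narrow to [6/25, 2/5)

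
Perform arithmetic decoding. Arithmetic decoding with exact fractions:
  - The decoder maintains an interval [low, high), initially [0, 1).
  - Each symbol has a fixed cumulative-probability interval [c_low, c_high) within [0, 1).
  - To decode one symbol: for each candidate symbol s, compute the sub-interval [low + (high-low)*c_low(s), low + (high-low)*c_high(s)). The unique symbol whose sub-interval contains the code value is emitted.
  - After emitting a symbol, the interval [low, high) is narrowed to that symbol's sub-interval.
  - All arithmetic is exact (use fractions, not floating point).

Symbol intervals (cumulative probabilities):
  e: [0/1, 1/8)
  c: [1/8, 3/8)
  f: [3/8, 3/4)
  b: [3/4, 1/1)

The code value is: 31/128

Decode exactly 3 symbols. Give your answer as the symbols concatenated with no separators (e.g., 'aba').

Answer: cfc

Derivation:
Step 1: interval [0/1, 1/1), width = 1/1 - 0/1 = 1/1
  'e': [0/1 + 1/1*0/1, 0/1 + 1/1*1/8) = [0/1, 1/8)
  'c': [0/1 + 1/1*1/8, 0/1 + 1/1*3/8) = [1/8, 3/8) <- contains code 31/128
  'f': [0/1 + 1/1*3/8, 0/1 + 1/1*3/4) = [3/8, 3/4)
  'b': [0/1 + 1/1*3/4, 0/1 + 1/1*1/1) = [3/4, 1/1)
  emit 'c', narrow to [1/8, 3/8)
Step 2: interval [1/8, 3/8), width = 3/8 - 1/8 = 1/4
  'e': [1/8 + 1/4*0/1, 1/8 + 1/4*1/8) = [1/8, 5/32)
  'c': [1/8 + 1/4*1/8, 1/8 + 1/4*3/8) = [5/32, 7/32)
  'f': [1/8 + 1/4*3/8, 1/8 + 1/4*3/4) = [7/32, 5/16) <- contains code 31/128
  'b': [1/8 + 1/4*3/4, 1/8 + 1/4*1/1) = [5/16, 3/8)
  emit 'f', narrow to [7/32, 5/16)
Step 3: interval [7/32, 5/16), width = 5/16 - 7/32 = 3/32
  'e': [7/32 + 3/32*0/1, 7/32 + 3/32*1/8) = [7/32, 59/256)
  'c': [7/32 + 3/32*1/8, 7/32 + 3/32*3/8) = [59/256, 65/256) <- contains code 31/128
  'f': [7/32 + 3/32*3/8, 7/32 + 3/32*3/4) = [65/256, 37/128)
  'b': [7/32 + 3/32*3/4, 7/32 + 3/32*1/1) = [37/128, 5/16)
  emit 'c', narrow to [59/256, 65/256)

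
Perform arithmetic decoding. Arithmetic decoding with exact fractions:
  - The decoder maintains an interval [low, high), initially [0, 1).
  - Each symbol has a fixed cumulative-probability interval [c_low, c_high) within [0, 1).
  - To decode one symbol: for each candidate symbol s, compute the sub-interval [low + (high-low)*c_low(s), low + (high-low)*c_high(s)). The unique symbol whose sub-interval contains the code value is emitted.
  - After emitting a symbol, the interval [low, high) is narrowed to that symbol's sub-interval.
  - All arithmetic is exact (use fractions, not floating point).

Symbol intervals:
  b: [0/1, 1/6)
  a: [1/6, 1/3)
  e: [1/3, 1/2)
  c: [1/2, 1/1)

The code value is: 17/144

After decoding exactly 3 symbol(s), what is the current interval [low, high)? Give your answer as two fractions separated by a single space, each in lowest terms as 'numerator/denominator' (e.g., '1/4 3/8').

Answer: 1/9 1/8

Derivation:
Step 1: interval [0/1, 1/1), width = 1/1 - 0/1 = 1/1
  'b': [0/1 + 1/1*0/1, 0/1 + 1/1*1/6) = [0/1, 1/6) <- contains code 17/144
  'a': [0/1 + 1/1*1/6, 0/1 + 1/1*1/3) = [1/6, 1/3)
  'e': [0/1 + 1/1*1/3, 0/1 + 1/1*1/2) = [1/3, 1/2)
  'c': [0/1 + 1/1*1/2, 0/1 + 1/1*1/1) = [1/2, 1/1)
  emit 'b', narrow to [0/1, 1/6)
Step 2: interval [0/1, 1/6), width = 1/6 - 0/1 = 1/6
  'b': [0/1 + 1/6*0/1, 0/1 + 1/6*1/6) = [0/1, 1/36)
  'a': [0/1 + 1/6*1/6, 0/1 + 1/6*1/3) = [1/36, 1/18)
  'e': [0/1 + 1/6*1/3, 0/1 + 1/6*1/2) = [1/18, 1/12)
  'c': [0/1 + 1/6*1/2, 0/1 + 1/6*1/1) = [1/12, 1/6) <- contains code 17/144
  emit 'c', narrow to [1/12, 1/6)
Step 3: interval [1/12, 1/6), width = 1/6 - 1/12 = 1/12
  'b': [1/12 + 1/12*0/1, 1/12 + 1/12*1/6) = [1/12, 7/72)
  'a': [1/12 + 1/12*1/6, 1/12 + 1/12*1/3) = [7/72, 1/9)
  'e': [1/12 + 1/12*1/3, 1/12 + 1/12*1/2) = [1/9, 1/8) <- contains code 17/144
  'c': [1/12 + 1/12*1/2, 1/12 + 1/12*1/1) = [1/8, 1/6)
  emit 'e', narrow to [1/9, 1/8)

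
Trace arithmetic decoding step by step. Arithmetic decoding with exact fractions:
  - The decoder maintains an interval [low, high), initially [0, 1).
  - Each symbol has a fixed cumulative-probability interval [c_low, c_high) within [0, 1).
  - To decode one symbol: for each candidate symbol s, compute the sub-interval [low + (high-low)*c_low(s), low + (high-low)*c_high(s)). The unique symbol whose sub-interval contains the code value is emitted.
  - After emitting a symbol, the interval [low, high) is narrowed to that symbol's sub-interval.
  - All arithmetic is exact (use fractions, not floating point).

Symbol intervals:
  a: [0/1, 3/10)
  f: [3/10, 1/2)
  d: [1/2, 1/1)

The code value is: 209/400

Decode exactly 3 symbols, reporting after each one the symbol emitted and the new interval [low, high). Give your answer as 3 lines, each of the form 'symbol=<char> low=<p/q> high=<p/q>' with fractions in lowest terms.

Step 1: interval [0/1, 1/1), width = 1/1 - 0/1 = 1/1
  'a': [0/1 + 1/1*0/1, 0/1 + 1/1*3/10) = [0/1, 3/10)
  'f': [0/1 + 1/1*3/10, 0/1 + 1/1*1/2) = [3/10, 1/2)
  'd': [0/1 + 1/1*1/2, 0/1 + 1/1*1/1) = [1/2, 1/1) <- contains code 209/400
  emit 'd', narrow to [1/2, 1/1)
Step 2: interval [1/2, 1/1), width = 1/1 - 1/2 = 1/2
  'a': [1/2 + 1/2*0/1, 1/2 + 1/2*3/10) = [1/2, 13/20) <- contains code 209/400
  'f': [1/2 + 1/2*3/10, 1/2 + 1/2*1/2) = [13/20, 3/4)
  'd': [1/2 + 1/2*1/2, 1/2 + 1/2*1/1) = [3/4, 1/1)
  emit 'a', narrow to [1/2, 13/20)
Step 3: interval [1/2, 13/20), width = 13/20 - 1/2 = 3/20
  'a': [1/2 + 3/20*0/1, 1/2 + 3/20*3/10) = [1/2, 109/200) <- contains code 209/400
  'f': [1/2 + 3/20*3/10, 1/2 + 3/20*1/2) = [109/200, 23/40)
  'd': [1/2 + 3/20*1/2, 1/2 + 3/20*1/1) = [23/40, 13/20)
  emit 'a', narrow to [1/2, 109/200)

Answer: symbol=d low=1/2 high=1/1
symbol=a low=1/2 high=13/20
symbol=a low=1/2 high=109/200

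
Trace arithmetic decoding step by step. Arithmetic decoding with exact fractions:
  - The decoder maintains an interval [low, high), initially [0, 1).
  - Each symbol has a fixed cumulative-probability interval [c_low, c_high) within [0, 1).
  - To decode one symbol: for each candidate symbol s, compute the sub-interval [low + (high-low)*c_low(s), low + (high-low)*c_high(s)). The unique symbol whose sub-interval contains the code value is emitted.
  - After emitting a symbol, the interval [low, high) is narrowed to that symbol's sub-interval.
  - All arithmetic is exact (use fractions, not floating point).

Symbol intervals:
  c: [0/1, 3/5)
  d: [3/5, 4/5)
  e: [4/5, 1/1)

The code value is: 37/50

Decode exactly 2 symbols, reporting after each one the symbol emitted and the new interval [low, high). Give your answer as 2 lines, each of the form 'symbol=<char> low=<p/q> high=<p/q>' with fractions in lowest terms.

Answer: symbol=d low=3/5 high=4/5
symbol=d low=18/25 high=19/25

Derivation:
Step 1: interval [0/1, 1/1), width = 1/1 - 0/1 = 1/1
  'c': [0/1 + 1/1*0/1, 0/1 + 1/1*3/5) = [0/1, 3/5)
  'd': [0/1 + 1/1*3/5, 0/1 + 1/1*4/5) = [3/5, 4/5) <- contains code 37/50
  'e': [0/1 + 1/1*4/5, 0/1 + 1/1*1/1) = [4/5, 1/1)
  emit 'd', narrow to [3/5, 4/5)
Step 2: interval [3/5, 4/5), width = 4/5 - 3/5 = 1/5
  'c': [3/5 + 1/5*0/1, 3/5 + 1/5*3/5) = [3/5, 18/25)
  'd': [3/5 + 1/5*3/5, 3/5 + 1/5*4/5) = [18/25, 19/25) <- contains code 37/50
  'e': [3/5 + 1/5*4/5, 3/5 + 1/5*1/1) = [19/25, 4/5)
  emit 'd', narrow to [18/25, 19/25)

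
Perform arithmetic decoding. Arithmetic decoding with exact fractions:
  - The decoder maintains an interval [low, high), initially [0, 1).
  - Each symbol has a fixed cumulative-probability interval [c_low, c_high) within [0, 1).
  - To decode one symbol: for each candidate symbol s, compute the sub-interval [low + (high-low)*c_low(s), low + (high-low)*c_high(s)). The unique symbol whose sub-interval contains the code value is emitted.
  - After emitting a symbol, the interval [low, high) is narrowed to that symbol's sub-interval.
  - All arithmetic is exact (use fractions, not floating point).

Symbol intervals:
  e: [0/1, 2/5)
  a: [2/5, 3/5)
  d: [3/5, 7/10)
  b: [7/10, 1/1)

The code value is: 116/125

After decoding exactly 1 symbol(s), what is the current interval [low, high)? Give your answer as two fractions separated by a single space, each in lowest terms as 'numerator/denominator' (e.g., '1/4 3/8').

Step 1: interval [0/1, 1/1), width = 1/1 - 0/1 = 1/1
  'e': [0/1 + 1/1*0/1, 0/1 + 1/1*2/5) = [0/1, 2/5)
  'a': [0/1 + 1/1*2/5, 0/1 + 1/1*3/5) = [2/5, 3/5)
  'd': [0/1 + 1/1*3/5, 0/1 + 1/1*7/10) = [3/5, 7/10)
  'b': [0/1 + 1/1*7/10, 0/1 + 1/1*1/1) = [7/10, 1/1) <- contains code 116/125
  emit 'b', narrow to [7/10, 1/1)

Answer: 7/10 1/1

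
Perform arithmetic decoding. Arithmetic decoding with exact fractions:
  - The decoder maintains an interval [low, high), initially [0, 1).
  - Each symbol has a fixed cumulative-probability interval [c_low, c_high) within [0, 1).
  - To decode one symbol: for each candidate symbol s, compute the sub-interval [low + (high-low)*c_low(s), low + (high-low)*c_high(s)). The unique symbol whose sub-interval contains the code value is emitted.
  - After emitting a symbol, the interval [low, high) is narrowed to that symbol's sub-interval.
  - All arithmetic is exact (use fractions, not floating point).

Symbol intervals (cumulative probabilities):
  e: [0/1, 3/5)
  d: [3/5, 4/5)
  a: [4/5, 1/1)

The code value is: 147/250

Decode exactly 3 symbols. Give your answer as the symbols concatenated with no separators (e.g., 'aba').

Answer: eaa

Derivation:
Step 1: interval [0/1, 1/1), width = 1/1 - 0/1 = 1/1
  'e': [0/1 + 1/1*0/1, 0/1 + 1/1*3/5) = [0/1, 3/5) <- contains code 147/250
  'd': [0/1 + 1/1*3/5, 0/1 + 1/1*4/5) = [3/5, 4/5)
  'a': [0/1 + 1/1*4/5, 0/1 + 1/1*1/1) = [4/5, 1/1)
  emit 'e', narrow to [0/1, 3/5)
Step 2: interval [0/1, 3/5), width = 3/5 - 0/1 = 3/5
  'e': [0/1 + 3/5*0/1, 0/1 + 3/5*3/5) = [0/1, 9/25)
  'd': [0/1 + 3/5*3/5, 0/1 + 3/5*4/5) = [9/25, 12/25)
  'a': [0/1 + 3/5*4/5, 0/1 + 3/5*1/1) = [12/25, 3/5) <- contains code 147/250
  emit 'a', narrow to [12/25, 3/5)
Step 3: interval [12/25, 3/5), width = 3/5 - 12/25 = 3/25
  'e': [12/25 + 3/25*0/1, 12/25 + 3/25*3/5) = [12/25, 69/125)
  'd': [12/25 + 3/25*3/5, 12/25 + 3/25*4/5) = [69/125, 72/125)
  'a': [12/25 + 3/25*4/5, 12/25 + 3/25*1/1) = [72/125, 3/5) <- contains code 147/250
  emit 'a', narrow to [72/125, 3/5)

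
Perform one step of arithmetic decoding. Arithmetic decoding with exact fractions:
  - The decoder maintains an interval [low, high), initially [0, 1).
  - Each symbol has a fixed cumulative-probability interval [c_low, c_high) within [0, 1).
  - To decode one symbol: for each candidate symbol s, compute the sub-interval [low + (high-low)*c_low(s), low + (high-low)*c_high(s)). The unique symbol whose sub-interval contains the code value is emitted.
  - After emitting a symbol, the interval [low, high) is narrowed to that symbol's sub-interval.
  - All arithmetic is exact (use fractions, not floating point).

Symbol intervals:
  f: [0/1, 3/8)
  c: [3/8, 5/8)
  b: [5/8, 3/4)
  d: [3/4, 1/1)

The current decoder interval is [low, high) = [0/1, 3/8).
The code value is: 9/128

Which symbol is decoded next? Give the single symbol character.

Answer: f

Derivation:
Interval width = high − low = 3/8 − 0/1 = 3/8
Scaled code = (code − low) / width = (9/128 − 0/1) / 3/8 = 3/16
  f: [0/1, 3/8) ← scaled code falls here ✓
  c: [3/8, 5/8) 
  b: [5/8, 3/4) 
  d: [3/4, 1/1) 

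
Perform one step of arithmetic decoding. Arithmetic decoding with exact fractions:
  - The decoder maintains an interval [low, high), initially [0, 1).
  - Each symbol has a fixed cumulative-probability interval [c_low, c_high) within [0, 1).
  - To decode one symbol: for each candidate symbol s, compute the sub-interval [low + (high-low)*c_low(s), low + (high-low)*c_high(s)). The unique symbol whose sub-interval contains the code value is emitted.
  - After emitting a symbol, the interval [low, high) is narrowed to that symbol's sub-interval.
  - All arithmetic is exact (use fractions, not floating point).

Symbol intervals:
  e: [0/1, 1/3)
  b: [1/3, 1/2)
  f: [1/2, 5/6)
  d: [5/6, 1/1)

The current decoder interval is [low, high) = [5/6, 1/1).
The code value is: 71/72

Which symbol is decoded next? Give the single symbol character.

Answer: d

Derivation:
Interval width = high − low = 1/1 − 5/6 = 1/6
Scaled code = (code − low) / width = (71/72 − 5/6) / 1/6 = 11/12
  e: [0/1, 1/3) 
  b: [1/3, 1/2) 
  f: [1/2, 5/6) 
  d: [5/6, 1/1) ← scaled code falls here ✓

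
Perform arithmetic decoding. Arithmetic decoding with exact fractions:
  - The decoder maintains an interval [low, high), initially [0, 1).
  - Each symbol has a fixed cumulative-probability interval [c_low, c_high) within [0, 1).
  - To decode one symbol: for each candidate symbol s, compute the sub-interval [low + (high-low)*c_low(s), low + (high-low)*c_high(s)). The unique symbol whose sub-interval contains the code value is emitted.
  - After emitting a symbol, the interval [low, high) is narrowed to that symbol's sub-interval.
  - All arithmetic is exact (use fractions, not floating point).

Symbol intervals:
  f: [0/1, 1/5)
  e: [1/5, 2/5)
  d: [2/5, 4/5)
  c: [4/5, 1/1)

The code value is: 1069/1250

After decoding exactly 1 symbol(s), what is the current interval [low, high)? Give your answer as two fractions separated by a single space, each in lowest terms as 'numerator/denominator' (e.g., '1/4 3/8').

Answer: 4/5 1/1

Derivation:
Step 1: interval [0/1, 1/1), width = 1/1 - 0/1 = 1/1
  'f': [0/1 + 1/1*0/1, 0/1 + 1/1*1/5) = [0/1, 1/5)
  'e': [0/1 + 1/1*1/5, 0/1 + 1/1*2/5) = [1/5, 2/5)
  'd': [0/1 + 1/1*2/5, 0/1 + 1/1*4/5) = [2/5, 4/5)
  'c': [0/1 + 1/1*4/5, 0/1 + 1/1*1/1) = [4/5, 1/1) <- contains code 1069/1250
  emit 'c', narrow to [4/5, 1/1)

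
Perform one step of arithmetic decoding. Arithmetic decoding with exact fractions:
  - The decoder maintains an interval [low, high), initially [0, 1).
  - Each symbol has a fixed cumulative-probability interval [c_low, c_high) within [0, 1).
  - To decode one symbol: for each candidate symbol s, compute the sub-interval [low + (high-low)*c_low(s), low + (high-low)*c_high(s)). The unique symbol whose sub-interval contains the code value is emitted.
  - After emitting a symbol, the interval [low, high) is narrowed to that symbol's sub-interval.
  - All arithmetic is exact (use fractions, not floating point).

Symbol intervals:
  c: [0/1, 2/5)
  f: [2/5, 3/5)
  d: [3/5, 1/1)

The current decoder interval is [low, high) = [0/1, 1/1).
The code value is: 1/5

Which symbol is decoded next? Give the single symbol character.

Answer: c

Derivation:
Interval width = high − low = 1/1 − 0/1 = 1/1
Scaled code = (code − low) / width = (1/5 − 0/1) / 1/1 = 1/5
  c: [0/1, 2/5) ← scaled code falls here ✓
  f: [2/5, 3/5) 
  d: [3/5, 1/1) 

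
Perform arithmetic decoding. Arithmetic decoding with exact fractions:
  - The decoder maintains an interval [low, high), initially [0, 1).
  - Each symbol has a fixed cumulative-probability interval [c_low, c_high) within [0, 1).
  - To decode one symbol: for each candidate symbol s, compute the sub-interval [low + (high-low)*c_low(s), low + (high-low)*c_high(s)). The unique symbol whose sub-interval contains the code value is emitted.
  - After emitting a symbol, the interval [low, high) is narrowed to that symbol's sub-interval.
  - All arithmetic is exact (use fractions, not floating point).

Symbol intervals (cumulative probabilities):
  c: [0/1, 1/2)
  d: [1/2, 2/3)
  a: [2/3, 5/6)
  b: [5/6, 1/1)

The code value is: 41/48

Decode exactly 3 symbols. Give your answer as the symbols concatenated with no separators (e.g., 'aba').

Answer: bcc

Derivation:
Step 1: interval [0/1, 1/1), width = 1/1 - 0/1 = 1/1
  'c': [0/1 + 1/1*0/1, 0/1 + 1/1*1/2) = [0/1, 1/2)
  'd': [0/1 + 1/1*1/2, 0/1 + 1/1*2/3) = [1/2, 2/3)
  'a': [0/1 + 1/1*2/3, 0/1 + 1/1*5/6) = [2/3, 5/6)
  'b': [0/1 + 1/1*5/6, 0/1 + 1/1*1/1) = [5/6, 1/1) <- contains code 41/48
  emit 'b', narrow to [5/6, 1/1)
Step 2: interval [5/6, 1/1), width = 1/1 - 5/6 = 1/6
  'c': [5/6 + 1/6*0/1, 5/6 + 1/6*1/2) = [5/6, 11/12) <- contains code 41/48
  'd': [5/6 + 1/6*1/2, 5/6 + 1/6*2/3) = [11/12, 17/18)
  'a': [5/6 + 1/6*2/3, 5/6 + 1/6*5/6) = [17/18, 35/36)
  'b': [5/6 + 1/6*5/6, 5/6 + 1/6*1/1) = [35/36, 1/1)
  emit 'c', narrow to [5/6, 11/12)
Step 3: interval [5/6, 11/12), width = 11/12 - 5/6 = 1/12
  'c': [5/6 + 1/12*0/1, 5/6 + 1/12*1/2) = [5/6, 7/8) <- contains code 41/48
  'd': [5/6 + 1/12*1/2, 5/6 + 1/12*2/3) = [7/8, 8/9)
  'a': [5/6 + 1/12*2/3, 5/6 + 1/12*5/6) = [8/9, 65/72)
  'b': [5/6 + 1/12*5/6, 5/6 + 1/12*1/1) = [65/72, 11/12)
  emit 'c', narrow to [5/6, 7/8)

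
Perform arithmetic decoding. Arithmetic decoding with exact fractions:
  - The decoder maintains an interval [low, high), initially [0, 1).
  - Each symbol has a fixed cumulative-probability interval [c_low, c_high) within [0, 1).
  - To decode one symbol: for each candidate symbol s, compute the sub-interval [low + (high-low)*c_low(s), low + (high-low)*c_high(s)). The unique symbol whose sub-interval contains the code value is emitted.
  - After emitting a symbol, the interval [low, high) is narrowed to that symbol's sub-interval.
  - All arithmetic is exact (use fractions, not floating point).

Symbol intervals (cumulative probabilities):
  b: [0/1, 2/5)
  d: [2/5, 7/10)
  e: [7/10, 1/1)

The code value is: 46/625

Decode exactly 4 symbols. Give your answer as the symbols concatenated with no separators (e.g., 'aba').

Answer: bbdb

Derivation:
Step 1: interval [0/1, 1/1), width = 1/1 - 0/1 = 1/1
  'b': [0/1 + 1/1*0/1, 0/1 + 1/1*2/5) = [0/1, 2/5) <- contains code 46/625
  'd': [0/1 + 1/1*2/5, 0/1 + 1/1*7/10) = [2/5, 7/10)
  'e': [0/1 + 1/1*7/10, 0/1 + 1/1*1/1) = [7/10, 1/1)
  emit 'b', narrow to [0/1, 2/5)
Step 2: interval [0/1, 2/5), width = 2/5 - 0/1 = 2/5
  'b': [0/1 + 2/5*0/1, 0/1 + 2/5*2/5) = [0/1, 4/25) <- contains code 46/625
  'd': [0/1 + 2/5*2/5, 0/1 + 2/5*7/10) = [4/25, 7/25)
  'e': [0/1 + 2/5*7/10, 0/1 + 2/5*1/1) = [7/25, 2/5)
  emit 'b', narrow to [0/1, 4/25)
Step 3: interval [0/1, 4/25), width = 4/25 - 0/1 = 4/25
  'b': [0/1 + 4/25*0/1, 0/1 + 4/25*2/5) = [0/1, 8/125)
  'd': [0/1 + 4/25*2/5, 0/1 + 4/25*7/10) = [8/125, 14/125) <- contains code 46/625
  'e': [0/1 + 4/25*7/10, 0/1 + 4/25*1/1) = [14/125, 4/25)
  emit 'd', narrow to [8/125, 14/125)
Step 4: interval [8/125, 14/125), width = 14/125 - 8/125 = 6/125
  'b': [8/125 + 6/125*0/1, 8/125 + 6/125*2/5) = [8/125, 52/625) <- contains code 46/625
  'd': [8/125 + 6/125*2/5, 8/125 + 6/125*7/10) = [52/625, 61/625)
  'e': [8/125 + 6/125*7/10, 8/125 + 6/125*1/1) = [61/625, 14/125)
  emit 'b', narrow to [8/125, 52/625)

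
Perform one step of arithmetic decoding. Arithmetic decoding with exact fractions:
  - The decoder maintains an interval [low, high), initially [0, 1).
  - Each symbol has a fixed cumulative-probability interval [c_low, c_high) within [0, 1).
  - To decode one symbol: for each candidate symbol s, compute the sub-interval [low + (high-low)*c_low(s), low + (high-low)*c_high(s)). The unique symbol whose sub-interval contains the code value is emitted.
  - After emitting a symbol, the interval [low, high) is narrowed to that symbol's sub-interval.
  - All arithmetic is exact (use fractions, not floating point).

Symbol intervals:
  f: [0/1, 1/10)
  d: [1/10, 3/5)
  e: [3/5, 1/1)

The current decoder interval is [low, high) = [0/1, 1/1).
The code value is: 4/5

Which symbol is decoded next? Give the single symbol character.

Interval width = high − low = 1/1 − 0/1 = 1/1
Scaled code = (code − low) / width = (4/5 − 0/1) / 1/1 = 4/5
  f: [0/1, 1/10) 
  d: [1/10, 3/5) 
  e: [3/5, 1/1) ← scaled code falls here ✓

Answer: e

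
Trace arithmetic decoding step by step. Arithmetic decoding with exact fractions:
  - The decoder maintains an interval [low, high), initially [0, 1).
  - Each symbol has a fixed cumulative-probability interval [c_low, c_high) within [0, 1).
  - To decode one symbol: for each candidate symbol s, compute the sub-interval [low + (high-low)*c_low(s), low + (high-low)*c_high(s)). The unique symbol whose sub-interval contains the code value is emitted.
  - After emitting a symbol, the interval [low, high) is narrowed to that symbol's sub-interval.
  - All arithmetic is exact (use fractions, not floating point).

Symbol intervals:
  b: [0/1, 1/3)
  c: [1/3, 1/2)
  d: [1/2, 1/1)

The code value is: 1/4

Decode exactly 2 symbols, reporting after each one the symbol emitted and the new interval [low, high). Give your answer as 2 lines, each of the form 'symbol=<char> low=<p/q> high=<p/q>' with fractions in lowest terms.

Answer: symbol=b low=0/1 high=1/3
symbol=d low=1/6 high=1/3

Derivation:
Step 1: interval [0/1, 1/1), width = 1/1 - 0/1 = 1/1
  'b': [0/1 + 1/1*0/1, 0/1 + 1/1*1/3) = [0/1, 1/3) <- contains code 1/4
  'c': [0/1 + 1/1*1/3, 0/1 + 1/1*1/2) = [1/3, 1/2)
  'd': [0/1 + 1/1*1/2, 0/1 + 1/1*1/1) = [1/2, 1/1)
  emit 'b', narrow to [0/1, 1/3)
Step 2: interval [0/1, 1/3), width = 1/3 - 0/1 = 1/3
  'b': [0/1 + 1/3*0/1, 0/1 + 1/3*1/3) = [0/1, 1/9)
  'c': [0/1 + 1/3*1/3, 0/1 + 1/3*1/2) = [1/9, 1/6)
  'd': [0/1 + 1/3*1/2, 0/1 + 1/3*1/1) = [1/6, 1/3) <- contains code 1/4
  emit 'd', narrow to [1/6, 1/3)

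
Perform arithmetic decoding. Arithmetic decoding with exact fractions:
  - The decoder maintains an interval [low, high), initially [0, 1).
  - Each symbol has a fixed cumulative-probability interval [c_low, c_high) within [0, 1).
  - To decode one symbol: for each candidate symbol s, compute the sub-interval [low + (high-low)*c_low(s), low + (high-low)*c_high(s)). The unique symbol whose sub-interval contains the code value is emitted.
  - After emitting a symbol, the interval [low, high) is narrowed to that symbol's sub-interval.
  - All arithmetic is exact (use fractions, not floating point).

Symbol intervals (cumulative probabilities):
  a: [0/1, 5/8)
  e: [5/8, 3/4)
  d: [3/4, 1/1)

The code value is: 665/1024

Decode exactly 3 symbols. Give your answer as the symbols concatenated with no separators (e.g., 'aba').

Answer: eaa

Derivation:
Step 1: interval [0/1, 1/1), width = 1/1 - 0/1 = 1/1
  'a': [0/1 + 1/1*0/1, 0/1 + 1/1*5/8) = [0/1, 5/8)
  'e': [0/1 + 1/1*5/8, 0/1 + 1/1*3/4) = [5/8, 3/4) <- contains code 665/1024
  'd': [0/1 + 1/1*3/4, 0/1 + 1/1*1/1) = [3/4, 1/1)
  emit 'e', narrow to [5/8, 3/4)
Step 2: interval [5/8, 3/4), width = 3/4 - 5/8 = 1/8
  'a': [5/8 + 1/8*0/1, 5/8 + 1/8*5/8) = [5/8, 45/64) <- contains code 665/1024
  'e': [5/8 + 1/8*5/8, 5/8 + 1/8*3/4) = [45/64, 23/32)
  'd': [5/8 + 1/8*3/4, 5/8 + 1/8*1/1) = [23/32, 3/4)
  emit 'a', narrow to [5/8, 45/64)
Step 3: interval [5/8, 45/64), width = 45/64 - 5/8 = 5/64
  'a': [5/8 + 5/64*0/1, 5/8 + 5/64*5/8) = [5/8, 345/512) <- contains code 665/1024
  'e': [5/8 + 5/64*5/8, 5/8 + 5/64*3/4) = [345/512, 175/256)
  'd': [5/8 + 5/64*3/4, 5/8 + 5/64*1/1) = [175/256, 45/64)
  emit 'a', narrow to [5/8, 345/512)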